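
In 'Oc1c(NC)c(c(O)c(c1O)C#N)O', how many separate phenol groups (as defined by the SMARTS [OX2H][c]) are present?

4

[OX2H][c] is the SMARTS for a phenol: a hydroxyl oxygen attached to an aromatic carbon.
The molecule carries 4 separate instances of a hydroxyl group (-OH) meeting every constraint; each maps to a distinct set of atoms, giving 4 matches.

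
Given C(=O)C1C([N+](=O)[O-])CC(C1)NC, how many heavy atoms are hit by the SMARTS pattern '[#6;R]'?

The query [#6;R] means: carbon that is part of a ring.
Check the 12 heavy atoms by environment: 5× C (in 5-ring) → match; 2× C (acyclic) → no; 2× O (acyclic) → no; 1× N (acyclic) → no; 1× N (charge +1, acyclic) → no; 1× O (charge -1, acyclic) → no.
That gives 5 matching atoms.

5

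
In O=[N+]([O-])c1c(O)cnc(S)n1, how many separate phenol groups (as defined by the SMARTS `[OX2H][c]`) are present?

[OX2H][c] is the SMARTS for a phenol: a hydroxyl oxygen attached to an aromatic carbon.
Exactly one fragment in the molecule meets all constraints, giving 1 match.

1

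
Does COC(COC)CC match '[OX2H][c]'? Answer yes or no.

No

The pattern [OX2H][c] describes a hydroxyl oxygen attached to an aromatic carbon — a phenol.
The closest candidate here is a methoxy ether (-OCH3), but the oxygen has H0, not H1. No other fragment satisfies the full query, so there is no match.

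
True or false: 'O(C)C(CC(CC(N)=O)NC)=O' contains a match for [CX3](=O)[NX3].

True

The pattern [CX3](=O)[NX3] describes a carbonyl carbon bonded to a trivalent nitrogen — an amide.
The molecule carries a primary amide (-C(=O)NH2), whose atoms satisfy every constraint of the query, so the pattern matches.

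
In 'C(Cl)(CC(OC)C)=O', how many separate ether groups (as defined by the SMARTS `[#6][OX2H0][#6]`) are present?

1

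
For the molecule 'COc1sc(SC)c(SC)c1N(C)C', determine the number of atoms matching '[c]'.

4

The query [c] means: lowercase c matches aromatic carbon only.
Check the 14 heavy atoms by environment: 1× s (aromatic) → no; 4× c (aromatic) → match; 1× O → no; 5× C → no; 2× S → no; 1× N → no.
That gives 4 matching atoms.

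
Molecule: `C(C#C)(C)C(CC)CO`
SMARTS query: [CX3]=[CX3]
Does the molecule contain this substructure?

No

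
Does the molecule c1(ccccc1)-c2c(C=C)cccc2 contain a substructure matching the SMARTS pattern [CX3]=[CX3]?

The pattern [CX3]=[CX3] describes a non-aromatic C=C double bond between two sp2 carbons — an alkene.
The molecule carries a vinyl group (-CH=CH2), whose atoms satisfy every constraint of the query, so the pattern matches.

Yes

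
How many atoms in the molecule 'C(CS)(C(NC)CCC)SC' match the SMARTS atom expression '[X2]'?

2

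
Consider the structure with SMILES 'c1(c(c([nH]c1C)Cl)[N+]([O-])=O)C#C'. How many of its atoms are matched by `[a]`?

5

The query [a] means: a matches any aromatic atom.
Check the 12 heavy atoms by environment: 1× n (aromatic) → match; 4× c (aromatic) → match; 1× Cl → no; 3× C → no; 1× N (charge +1) → no; 1× O (charge -1) → no; 1× O → no.
Summing the matching environments: 1 + 4 = 5 matching atoms.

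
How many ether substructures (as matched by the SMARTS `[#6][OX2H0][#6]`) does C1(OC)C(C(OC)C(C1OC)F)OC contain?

[#6][OX2H0][#6] is the SMARTS for an ether: an aliphatic oxygen bridging two carbons with no H on the oxygen.
The molecule carries 4 separate instances of a methoxy ether (-OCH3) meeting every constraint; each maps to a distinct set of atoms, giving 4 matches.

4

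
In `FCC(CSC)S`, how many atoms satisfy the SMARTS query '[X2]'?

2

The query [X2] means: any atom with exactly two total connections (bonds + H).
Check the 7 heavy atoms by environment: 4× C (X4) → no; 1× F (X1) → no; 2× S (X2) → match.
That gives 2 matching atoms.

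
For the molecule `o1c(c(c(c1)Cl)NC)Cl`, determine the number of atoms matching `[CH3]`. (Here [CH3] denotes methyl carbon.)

1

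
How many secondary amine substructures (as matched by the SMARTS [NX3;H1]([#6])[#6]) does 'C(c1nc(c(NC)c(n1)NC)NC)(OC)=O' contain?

3

[NX3;H1]([#6])[#6] is the SMARTS for a secondary amine: a trivalent nitrogen with one H, bonded to two carbons.
The molecule carries 3 separate instances of an N-methylamino group (-NHCH3) meeting every constraint; each maps to a distinct set of atoms, giving 3 matches.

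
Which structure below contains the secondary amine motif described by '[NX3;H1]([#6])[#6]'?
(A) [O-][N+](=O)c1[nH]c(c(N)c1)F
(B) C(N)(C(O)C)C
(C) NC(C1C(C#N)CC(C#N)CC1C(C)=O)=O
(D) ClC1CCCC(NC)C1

[NX3;H1]([#6])[#6] describes a trivalent nitrogen with one H, bonded to two carbons (a secondary amine).
(A) has a primary amino group (-NH2) but the nitrogen has H2 and only one carbon neighbour.
(B) has a primary amino group (-NH2) but the nitrogen has H2 and only one carbon neighbour.
(C) has a primary amide (-C(=O)NH2) but the -C(=O)NH2 nitrogen has H2, not H1.
(D) contains an N-methylamino group (-NHCH3), which satisfies every atom and bond constraint.
So the answer is (D).

D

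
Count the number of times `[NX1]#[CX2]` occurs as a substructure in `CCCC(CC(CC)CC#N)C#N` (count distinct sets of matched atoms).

2

[NX1]#[CX2] is the SMARTS for a nitrile: a nitrogen triple-bonded to a two-connected carbon.
The molecule carries 2 separate instances of a nitrile (-C#N) meeting every constraint; each maps to a distinct set of atoms, giving 2 matches.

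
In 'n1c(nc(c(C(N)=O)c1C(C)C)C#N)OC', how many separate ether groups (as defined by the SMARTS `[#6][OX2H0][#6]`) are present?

1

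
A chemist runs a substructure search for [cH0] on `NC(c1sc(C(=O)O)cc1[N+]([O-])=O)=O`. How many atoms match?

The query [cH0] means: aromatic carbon with no attached hydrogen (substituted or ring-fusion).
Check the 14 heavy atoms by environment: 1× s (aromatic, H0) → no; 3× c (aromatic, H0) → match; 1× c (aromatic, H1) → no; 2× C (H0) → no; 3× O (H0) → no; 1× O (H1) → no; 1× N (charge +1, H0) → no; 1× O (charge -1, H0) → no; 1× N (H2) → no.
That gives 3 matching atoms.

3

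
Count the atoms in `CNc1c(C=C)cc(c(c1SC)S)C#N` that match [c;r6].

The query [c;r6] means: aromatic carbon that belongs to a six-membered ring.
Check the 15 heavy atoms by environment: 6× c (aromatic, in 6-ring) → match; 2× S (acyclic) → no; 5× C (acyclic) → no; 2× N (acyclic) → no.
That gives 6 matching atoms.

6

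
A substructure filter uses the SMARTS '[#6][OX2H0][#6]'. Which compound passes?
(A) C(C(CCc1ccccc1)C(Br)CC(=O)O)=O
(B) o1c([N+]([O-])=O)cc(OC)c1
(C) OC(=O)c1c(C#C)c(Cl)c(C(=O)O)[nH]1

B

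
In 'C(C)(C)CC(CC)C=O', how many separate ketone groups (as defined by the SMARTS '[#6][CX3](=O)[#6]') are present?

0

[#6][CX3](=O)[#6] is the SMARTS for a ketone: a carbonyl carbon (no H) flanked by two carbons.
The molecule has an aldehyde (-CHO), but the carbonyl carbon has H1, so it is not flanked by two carbons; nothing else fits, so there are 0 matches.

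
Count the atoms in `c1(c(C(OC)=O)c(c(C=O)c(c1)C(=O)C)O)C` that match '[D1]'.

The query [D1] means: atom with exactly one heavy-atom neighbour (degree 1).
Check the 17 heavy atoms by environment: 5× c (aromatic, D3) → no; 1× c (aromatic, D2) → no; 3× C (D1) → match; 2× C (D3) → no; 4× O (D1) → match; 1× C (D2) → no; 1× O (D2) → no.
Summing the matching environments: 3 + 4 = 7 matching atoms.

7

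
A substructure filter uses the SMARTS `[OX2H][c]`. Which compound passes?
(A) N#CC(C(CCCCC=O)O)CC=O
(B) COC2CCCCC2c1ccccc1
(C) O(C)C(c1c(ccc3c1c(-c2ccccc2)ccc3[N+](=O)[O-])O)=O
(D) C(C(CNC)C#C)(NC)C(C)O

C

[OX2H][c] describes a hydroxyl oxygen attached to an aromatic carbon (a phenol).
(A) has a hydroxyl group (-OH) but the -OH is on an aliphatic carbon, not an aromatic c.
(B) has a methoxy ether (-OCH3) but the oxygen has H0, not H1.
(C) contains a hydroxyl group (-OH), which satisfies every atom and bond constraint.
(D) has a hydroxyl group (-OH) but the -OH is on an aliphatic carbon, not an aromatic c.
So the answer is (C).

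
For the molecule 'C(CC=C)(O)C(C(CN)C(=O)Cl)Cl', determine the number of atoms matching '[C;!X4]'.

The query [C;!X4] means: aliphatic carbon that does not have four total connections.
Check the 13 heavy atoms by environment: 5× C (X4) → no; 1× O (X2) → no; 3× C (X3) → match; 1× O (X1) → no; 2× Cl (X1) → no; 1× N (X3) → no.
That gives 3 matching atoms.

3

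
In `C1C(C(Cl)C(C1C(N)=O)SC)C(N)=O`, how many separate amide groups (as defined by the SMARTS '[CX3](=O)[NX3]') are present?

[CX3](=O)[NX3] is the SMARTS for an amide: a carbonyl carbon bonded to a trivalent nitrogen.
The molecule carries 2 separate instances of a primary amide (-C(=O)NH2) meeting every constraint; each maps to a distinct set of atoms, giving 2 matches.

2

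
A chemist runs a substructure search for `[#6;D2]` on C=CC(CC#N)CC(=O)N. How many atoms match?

4

The query [#6;D2] means: any carbon bonded to exactly two heavy atoms.
Check the 10 heavy atoms by environment: 4× C (D2) → match; 2× C (D3) → no; 1× O (D1) → no; 2× N (D1) → no; 1× C (D1) → no.
That gives 4 matching atoms.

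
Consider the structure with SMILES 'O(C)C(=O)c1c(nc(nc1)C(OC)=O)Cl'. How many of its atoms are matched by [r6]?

The query [r6] means: r6 matches atoms in a six-membered ring.
Check the 15 heavy atoms by environment: 2× n (aromatic, in 6-ring) → match; 4× c (aromatic, in 6-ring) → match; 4× C (acyclic) → no; 4× O (acyclic) → no; 1× Cl (acyclic) → no.
Summing the matching environments: 2 + 4 = 6 matching atoms.

6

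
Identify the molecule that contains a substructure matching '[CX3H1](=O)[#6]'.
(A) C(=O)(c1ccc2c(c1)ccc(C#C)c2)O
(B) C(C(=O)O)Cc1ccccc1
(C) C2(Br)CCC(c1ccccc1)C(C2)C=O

C

[CX3H1](=O)[#6] describes an sp2 carbon with one H, double-bonded to O and single-bonded to carbon (an aldehyde).
(A) has a carboxylic acid group (-C(=O)OH) but the carbonyl carbon has H0 and is bonded to O, not H1.
(B) has a carboxylic acid group (-C(=O)OH) but the carbonyl carbon has H0 and is bonded to O, not H1.
(C) contains an aldehyde (-CHO), which satisfies every atom and bond constraint.
So the answer is (C).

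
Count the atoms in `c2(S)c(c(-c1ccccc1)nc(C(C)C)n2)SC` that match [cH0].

5

The query [cH0] means: aromatic carbon with no attached hydrogen (substituted or ring-fusion).
Check the 18 heavy atoms by environment: 2× n (aromatic, H0) → no; 5× c (aromatic, H0) → match; 1× S (H1) → no; 5× c (aromatic, H1) → no; 1× C (H1) → no; 3× C (H3) → no; 1× S (H0) → no.
That gives 5 matching atoms.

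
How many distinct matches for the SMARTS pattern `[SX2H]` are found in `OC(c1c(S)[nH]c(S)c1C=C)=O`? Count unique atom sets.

[SX2H] is the SMARTS for a thiol: an aliphatic sulfur with two connections, one being H.
The molecule carries 2 separate instances of a thiol (-SH) meeting every constraint; each maps to a distinct set of atoms, giving 2 matches.

2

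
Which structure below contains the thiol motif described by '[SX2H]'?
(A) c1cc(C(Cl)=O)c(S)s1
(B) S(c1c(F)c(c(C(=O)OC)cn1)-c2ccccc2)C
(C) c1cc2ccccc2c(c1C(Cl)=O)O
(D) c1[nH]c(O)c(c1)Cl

[SX2H] describes an aliphatic sulfur with two connections, one being H (a thiol).
(A) contains a thiol (-SH), which satisfies every atom and bond constraint.
(B) has a methylthio ether (-SCH3) but the sulfur has H0 (bonded to two carbons), not H1.
(C) has a hydroxyl group (-OH) but it is an -OH, not an -SH.
(D) has a hydroxyl group (-OH) but it is an -OH, not an -SH.
So the answer is (A).

A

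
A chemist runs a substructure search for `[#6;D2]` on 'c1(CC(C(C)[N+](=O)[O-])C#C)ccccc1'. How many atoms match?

7

The query [#6;D2] means: any carbon bonded to exactly two heavy atoms.
Check the 15 heavy atoms by environment: 2× C (D2) → match; 2× C (D3) → no; 2× C (D1) → no; 1× c (aromatic, D3) → no; 5× c (aromatic, D2) → match; 1× N (charge +1, D3) → no; 1× O (charge -1, D1) → no; 1× O (D1) → no.
Summing the matching environments: 2 + 5 = 7 matching atoms.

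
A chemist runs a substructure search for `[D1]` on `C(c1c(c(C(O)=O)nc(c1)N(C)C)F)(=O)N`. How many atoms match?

7

Check the 16 heavy atoms by environment: 1× n (aromatic, D2) → no; 4× c (aromatic, D3) → no; 1× c (aromatic, D2) → no; 1× F (D1) → match; 1× N (D3) → no; 2× C (D1) → match; 2× C (D3) → no; 3× O (D1) → match; 1× N (D1) → match.
Summing the matching environments: 1 + 2 + 3 + 1 = 7 matching atoms.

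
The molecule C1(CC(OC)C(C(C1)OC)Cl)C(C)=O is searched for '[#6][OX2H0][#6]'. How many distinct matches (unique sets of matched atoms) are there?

2

[#6][OX2H0][#6] is the SMARTS for an ether: an aliphatic oxygen bridging two carbons with no H on the oxygen.
The molecule carries 2 separate instances of a methoxy ether (-OCH3) meeting every constraint; each maps to a distinct set of atoms, giving 2 matches.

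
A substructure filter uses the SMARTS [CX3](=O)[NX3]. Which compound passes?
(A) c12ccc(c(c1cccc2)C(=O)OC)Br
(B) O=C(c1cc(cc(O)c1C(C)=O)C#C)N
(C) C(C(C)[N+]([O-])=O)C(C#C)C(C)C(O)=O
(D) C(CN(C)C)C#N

[CX3](=O)[NX3] describes a carbonyl carbon bonded to a trivalent nitrogen (an amide).
(A) has a methyl-ester group (-C(=O)OCH3) but the carbonyl is bonded to O, not to an NX3 nitrogen.
(B) contains a primary amide (-C(=O)NH2), which satisfies every atom and bond constraint.
(C) has a carboxylic acid group (-C(=O)OH) but the carbonyl is bonded to O, not to an NX3 nitrogen.
(D) has a nitrile (-C#N) but the nitrile N is NX1 (triple-bonded), not NX3.
So the answer is (B).

B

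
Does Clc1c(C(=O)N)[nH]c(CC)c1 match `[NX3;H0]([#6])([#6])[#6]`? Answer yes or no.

The pattern [NX3;H0]([#6])([#6])[#6] describes a trivalent nitrogen with no H, bonded to three carbons — a tertiary amine.
The closest candidate here is a primary amide (-C(=O)NH2), but the amide nitrogen has H2 and only one carbon neighbour. No other fragment satisfies the full query, so there is no match.

No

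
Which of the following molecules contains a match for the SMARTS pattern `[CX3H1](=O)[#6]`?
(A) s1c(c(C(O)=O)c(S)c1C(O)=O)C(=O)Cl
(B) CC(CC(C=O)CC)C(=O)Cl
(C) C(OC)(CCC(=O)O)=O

B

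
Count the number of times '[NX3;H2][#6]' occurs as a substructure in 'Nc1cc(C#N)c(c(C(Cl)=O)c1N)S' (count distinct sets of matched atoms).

2

[NX3;H2][#6] is the SMARTS for a primary amine: a trivalent nitrogen with two H attached to carbon.
The molecule carries 2 separate instances of a primary amino group (-NH2) meeting every constraint; each maps to a distinct set of atoms, giving 2 matches.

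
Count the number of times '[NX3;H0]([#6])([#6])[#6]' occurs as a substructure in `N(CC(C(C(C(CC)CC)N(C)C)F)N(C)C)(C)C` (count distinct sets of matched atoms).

3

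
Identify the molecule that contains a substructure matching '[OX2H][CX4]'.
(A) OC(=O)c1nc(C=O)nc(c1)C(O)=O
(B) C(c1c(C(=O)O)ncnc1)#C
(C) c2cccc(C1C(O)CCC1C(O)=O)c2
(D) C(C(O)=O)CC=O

[OX2H][CX4] describes a hydroxyl oxygen bound to an sp3 (X4) carbon (an aliphatic alcohol).
(A) has a carboxylic acid group (-C(=O)OH) but the -OH is on a CX3 carbonyl carbon, not a CX4 carbon.
(B) has a carboxylic acid group (-C(=O)OH) but the -OH is on a CX3 carbonyl carbon, not a CX4 carbon.
(C) contains a hydroxyl group (-OH), which satisfies every atom and bond constraint.
(D) has a carboxylic acid group (-C(=O)OH) but the -OH is on a CX3 carbonyl carbon, not a CX4 carbon.
So the answer is (C).

C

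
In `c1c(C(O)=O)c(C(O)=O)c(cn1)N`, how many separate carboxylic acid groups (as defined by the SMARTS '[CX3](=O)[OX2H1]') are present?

[CX3](=O)[OX2H1] is the SMARTS for a carboxylic acid: an sp2 carbon double-bonded to O and single-bonded to an -OH oxygen.
The molecule carries 2 separate instances of a carboxylic acid group (-C(=O)OH) meeting every constraint; each maps to a distinct set of atoms, giving 2 matches.

2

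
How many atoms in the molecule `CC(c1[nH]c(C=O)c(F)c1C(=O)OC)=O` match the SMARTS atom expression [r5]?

5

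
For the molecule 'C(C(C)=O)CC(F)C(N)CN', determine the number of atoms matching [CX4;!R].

6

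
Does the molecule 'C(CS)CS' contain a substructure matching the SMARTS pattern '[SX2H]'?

The pattern [SX2H] describes an aliphatic sulfur with two connections, one being H — a thiol.
The molecule carries a thiol (-SH), whose atoms satisfy every constraint of the query, so the pattern matches.

Yes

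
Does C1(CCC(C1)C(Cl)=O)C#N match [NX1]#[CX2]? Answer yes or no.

Yes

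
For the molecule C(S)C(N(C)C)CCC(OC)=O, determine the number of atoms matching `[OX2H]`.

0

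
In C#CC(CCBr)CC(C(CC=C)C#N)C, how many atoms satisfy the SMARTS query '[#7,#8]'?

1

The query [#7,#8] means: nitrogen or oxygen (comma = OR).
Check the 15 heavy atoms by environment: 13× C → no; 1× Br → no; 1× N → match.
That gives 1 matching atom.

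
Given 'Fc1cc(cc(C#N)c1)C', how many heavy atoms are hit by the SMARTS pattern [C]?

The query [C] means: uppercase C matches aliphatic (non-aromatic) carbon only.
Check the 10 heavy atoms by environment: 6× c (aromatic) → no; 2× C → match; 1× N → no; 1× F → no.
That gives 2 matching atoms.

2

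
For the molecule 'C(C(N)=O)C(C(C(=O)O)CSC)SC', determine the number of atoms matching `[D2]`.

4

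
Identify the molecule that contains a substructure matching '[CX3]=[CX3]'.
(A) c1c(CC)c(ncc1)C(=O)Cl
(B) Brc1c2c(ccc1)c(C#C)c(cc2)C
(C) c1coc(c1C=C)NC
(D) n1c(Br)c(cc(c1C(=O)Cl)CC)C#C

[CX3]=[CX3] describes a non-aromatic C=C double bond between two sp2 carbons (an alkene).
(A) has an ethyl group (-CH2CH3) but its C-C bond is a single bond between CX4 carbons, not CX3=CX3.
(B) has an ethynyl group (-C#CH) but the C-C bond is a triple bond, not a double bond.
(C) contains a vinyl group (-CH=CH2), which satisfies every atom and bond constraint.
(D) has an ethyl group (-CH2CH3) but its C-C bond is a single bond between CX4 carbons, not CX3=CX3.
So the answer is (C).

C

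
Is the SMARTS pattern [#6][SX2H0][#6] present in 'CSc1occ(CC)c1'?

Yes

The pattern [#6][SX2H0][#6] describes an aliphatic sulfur bridging two carbons with no H on the sulfur — a thioether.
The molecule carries a methylthio ether (-SCH3), whose atoms satisfy every constraint of the query, so the pattern matches.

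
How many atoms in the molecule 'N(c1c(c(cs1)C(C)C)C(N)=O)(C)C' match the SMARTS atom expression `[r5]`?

5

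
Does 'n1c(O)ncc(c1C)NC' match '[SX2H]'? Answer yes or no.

The pattern [SX2H] describes an aliphatic sulfur with two connections, one being H — a thiol.
The closest candidate here is a hydroxyl group (-OH), but it is an -OH, not an -SH. No other fragment satisfies the full query, so there is no match.

No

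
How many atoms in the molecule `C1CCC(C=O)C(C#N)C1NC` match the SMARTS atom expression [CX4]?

7

Check the 12 heavy atoms by environment: 7× C (X4) → match; 1× C (X3) → no; 1× O (X1) → no; 1× C (X2) → no; 1× N (X1) → no; 1× N (X3) → no.
That gives 7 matching atoms.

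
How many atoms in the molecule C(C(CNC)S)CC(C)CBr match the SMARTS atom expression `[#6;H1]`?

2

The query [#6;H1] means: any carbon bearing exactly one hydrogen.
Check the 11 heavy atoms by environment: 4× C (H2) → no; 2× C (H1) → match; 1× N (H1) → no; 2× C (H3) → no; 1× S (H1) → no; 1× Br (H0) → no.
That gives 2 matching atoms.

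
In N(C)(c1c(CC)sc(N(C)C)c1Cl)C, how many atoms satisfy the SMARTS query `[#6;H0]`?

4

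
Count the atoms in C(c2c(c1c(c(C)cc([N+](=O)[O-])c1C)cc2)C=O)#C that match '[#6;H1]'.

The query [#6;H1] means: any carbon bearing exactly one hydrogen.
Check the 19 heavy atoms by environment: 7× c (aromatic, H0) → no; 3× c (aromatic, H1) → match; 1× C (H0) → no; 2× C (H1) → match; 2× C (H3) → no; 2× O (H0) → no; 1× N (charge +1, H0) → no; 1× O (charge -1, H0) → no.
Summing the matching environments: 3 + 2 = 5 matching atoms.

5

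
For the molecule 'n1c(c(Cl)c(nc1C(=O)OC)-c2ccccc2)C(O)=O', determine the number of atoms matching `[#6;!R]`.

Check the 20 heavy atoms by environment: 2× n (aromatic, in 6-ring) → no; 10× c (aromatic, in 6-ring) → no; 1× Cl (acyclic) → no; 3× C (acyclic) → match; 4× O (acyclic) → no.
That gives 3 matching atoms.

3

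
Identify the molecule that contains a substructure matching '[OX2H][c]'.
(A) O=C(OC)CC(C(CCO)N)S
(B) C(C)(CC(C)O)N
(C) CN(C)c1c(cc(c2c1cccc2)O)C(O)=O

C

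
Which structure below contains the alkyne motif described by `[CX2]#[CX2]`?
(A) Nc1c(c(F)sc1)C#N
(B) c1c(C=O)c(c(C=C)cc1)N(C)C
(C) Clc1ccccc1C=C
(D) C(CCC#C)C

[CX2]#[CX2] describes a carbon-carbon triple bond (an alkyne).
(A) has a nitrile (-C#N) but the triple bond is C#N, not C#C.
(B) has a vinyl group (-CH=CH2) but the C=C is a double bond; both carbons are CX3, not CX2.
(C) has a vinyl group (-CH=CH2) but the C=C is a double bond; both carbons are CX3, not CX2.
(D) contains an ethynyl group (-C#CH), which satisfies every atom and bond constraint.
So the answer is (D).

D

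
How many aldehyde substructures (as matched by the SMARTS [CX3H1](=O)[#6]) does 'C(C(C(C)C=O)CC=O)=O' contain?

3

[CX3H1](=O)[#6] is the SMARTS for an aldehyde: an sp2 carbon with one H, double-bonded to O and single-bonded to carbon.
The molecule carries 3 separate instances of an aldehyde (-CHO) meeting every constraint; each maps to a distinct set of atoms, giving 3 matches.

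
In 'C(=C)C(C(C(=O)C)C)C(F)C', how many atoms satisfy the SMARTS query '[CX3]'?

3

The query [CX3] means: C with X3: aliphatic carbon with exactly 3 total connections.
Check the 11 heavy atoms by environment: 6× C (X4) → no; 3× C (X3) → match; 1× O (X1) → no; 1× F (X1) → no.
That gives 3 matching atoms.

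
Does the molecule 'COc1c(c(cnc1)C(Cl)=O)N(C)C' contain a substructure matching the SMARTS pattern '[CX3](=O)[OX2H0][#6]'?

No

The pattern [CX3](=O)[OX2H0][#6] describes a carbonyl carbon bonded to an oxygen that is itself bonded to carbon (no H on that O) — an ester.
The closest candidate here is a methoxy ether (-OCH3), but the ether oxygen is not adjacent to a C=O carbon. No other fragment satisfies the full query, so there is no match.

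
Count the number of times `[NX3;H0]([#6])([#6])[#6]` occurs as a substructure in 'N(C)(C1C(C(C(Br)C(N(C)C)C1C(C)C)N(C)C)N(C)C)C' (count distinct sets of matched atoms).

4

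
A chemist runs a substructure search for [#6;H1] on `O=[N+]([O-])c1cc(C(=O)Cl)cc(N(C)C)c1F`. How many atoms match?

The query [#6;H1] means: any carbon bearing exactly one hydrogen.
Check the 16 heavy atoms by environment: 4× c (aromatic, H0) → no; 2× c (aromatic, H1) → match; 1× C (H0) → no; 2× O (H0) → no; 1× Cl (H0) → no; 1× N (charge +1, H0) → no; 1× O (charge -1, H0) → no; 1× F (H0) → no; 1× N (H0) → no; 2× C (H3) → no.
That gives 2 matching atoms.

2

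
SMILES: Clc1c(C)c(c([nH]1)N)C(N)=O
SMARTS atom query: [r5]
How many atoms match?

5

The query [r5] means: r5 matches atoms in a five-membered ring.
Check the 11 heavy atoms by environment: 1× n (aromatic, in 5-ring) → match; 4× c (aromatic, in 5-ring) → match; 2× C (acyclic) → no; 1× O (acyclic) → no; 2× N (acyclic) → no; 1× Cl (acyclic) → no.
Summing the matching environments: 1 + 4 = 5 matching atoms.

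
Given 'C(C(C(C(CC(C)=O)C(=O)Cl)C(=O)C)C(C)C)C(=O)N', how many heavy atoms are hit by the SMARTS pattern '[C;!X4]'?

4

The query [C;!X4] means: aliphatic carbon that does not have four total connections.
Check the 20 heavy atoms by environment: 10× C (X4) → no; 4× C (X3) → match; 4× O (X1) → no; 1× N (X3) → no; 1× Cl (X1) → no.
That gives 4 matching atoms.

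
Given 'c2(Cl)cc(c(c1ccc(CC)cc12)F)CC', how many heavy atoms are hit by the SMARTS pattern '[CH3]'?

2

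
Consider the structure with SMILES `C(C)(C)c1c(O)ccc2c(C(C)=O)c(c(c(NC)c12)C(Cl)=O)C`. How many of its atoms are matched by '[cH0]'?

8

The query [cH0] means: aromatic carbon with no attached hydrogen (substituted or ring-fusion).
Check the 23 heavy atoms by environment: 8× c (aromatic, H0) → match; 2× c (aromatic, H1) → no; 1× O (H1) → no; 1× N (H1) → no; 5× C (H3) → no; 2× C (H0) → no; 2× O (H0) → no; 1× Cl (H0) → no; 1× C (H1) → no.
That gives 8 matching atoms.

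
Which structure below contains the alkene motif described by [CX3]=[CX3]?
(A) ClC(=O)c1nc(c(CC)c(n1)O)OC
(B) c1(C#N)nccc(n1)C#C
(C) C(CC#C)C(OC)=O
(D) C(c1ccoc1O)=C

D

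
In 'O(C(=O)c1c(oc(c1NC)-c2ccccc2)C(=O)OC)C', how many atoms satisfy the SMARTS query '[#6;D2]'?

5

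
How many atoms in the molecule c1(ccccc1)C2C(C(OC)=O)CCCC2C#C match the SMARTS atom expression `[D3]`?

5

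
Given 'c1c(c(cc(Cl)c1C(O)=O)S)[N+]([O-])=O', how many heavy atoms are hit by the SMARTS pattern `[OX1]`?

The query [OX1] means: aliphatic oxygen with one total connection — typically a carbonyl =O or an oxide.
Check the 14 heavy atoms by environment: 6× c (aromatic, X3) → no; 1× Cl (X1) → no; 1× N (charge +1, X3) → no; 1× O (charge -1, X1) → match; 2× O (X1) → match; 1× S (X2) → no; 1× C (X3) → no; 1× O (X2) → no.
Summing the matching environments: 1 + 2 = 3 matching atoms.

3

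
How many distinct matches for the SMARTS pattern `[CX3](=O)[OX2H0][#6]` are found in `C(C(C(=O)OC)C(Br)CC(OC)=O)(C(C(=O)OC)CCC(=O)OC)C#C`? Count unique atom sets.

[CX3](=O)[OX2H0][#6] is the SMARTS for an ester: a carbonyl carbon bonded to an oxygen that is itself bonded to carbon (no H on that O).
The molecule carries 4 separate instances of a methyl-ester group (-C(=O)OCH3) meeting every constraint; each maps to a distinct set of atoms, giving 4 matches.

4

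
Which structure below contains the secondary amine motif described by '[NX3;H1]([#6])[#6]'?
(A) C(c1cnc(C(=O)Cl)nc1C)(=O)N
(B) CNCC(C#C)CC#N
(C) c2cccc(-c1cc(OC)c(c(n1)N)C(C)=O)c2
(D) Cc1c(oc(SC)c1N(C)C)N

B

[NX3;H1]([#6])[#6] describes a trivalent nitrogen with one H, bonded to two carbons (a secondary amine).
(A) has a primary amide (-C(=O)NH2) but the -C(=O)NH2 nitrogen has H2, not H1.
(B) contains an N-methylamino group (-NHCH3), which satisfies every atom and bond constraint.
(C) has a primary amino group (-NH2) but the nitrogen has H2 and only one carbon neighbour.
(D) has a primary amino group (-NH2) but the nitrogen has H2 and only one carbon neighbour.
So the answer is (B).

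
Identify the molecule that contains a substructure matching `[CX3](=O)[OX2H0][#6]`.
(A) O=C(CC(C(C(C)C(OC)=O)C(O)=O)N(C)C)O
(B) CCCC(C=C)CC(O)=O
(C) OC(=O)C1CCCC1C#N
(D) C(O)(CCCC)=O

A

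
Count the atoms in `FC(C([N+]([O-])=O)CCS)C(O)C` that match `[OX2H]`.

Check the 12 heavy atoms by environment: 2× C (H2, X4) → no; 3× C (H1, X4) → no; 1× C (H3, X4) → no; 1× O (H1, X2) → match; 1× N (charge +1, H0, X3) → no; 1× O (charge -1, H0, X1) → no; 1× O (H0, X1) → no; 1× F (H0, X1) → no; 1× S (H1, X2) → no.
That gives 1 matching atom.

1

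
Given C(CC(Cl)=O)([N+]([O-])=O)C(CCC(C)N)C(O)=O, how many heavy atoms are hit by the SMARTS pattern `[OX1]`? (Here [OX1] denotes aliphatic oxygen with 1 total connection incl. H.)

4

Check the 17 heavy atoms by environment: 7× C (X4) → no; 1× N (X3) → no; 2× C (X3) → no; 3× O (X1) → match; 1× O (X2) → no; 1× N (charge +1, X3) → no; 1× O (charge -1, X1) → match; 1× Cl (X1) → no.
Summing the matching environments: 3 + 1 = 4 matching atoms.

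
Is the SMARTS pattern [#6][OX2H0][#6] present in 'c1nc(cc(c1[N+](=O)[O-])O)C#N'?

No

The pattern [#6][OX2H0][#6] describes an aliphatic oxygen bridging two carbons with no H on the oxygen — an ether.
The closest candidate here is a hydroxyl group (-OH), but the oxygen has H1, not H0 bridging two carbons. No other fragment satisfies the full query, so there is no match.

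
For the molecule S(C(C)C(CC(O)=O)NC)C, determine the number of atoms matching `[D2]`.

Check the 11 heavy atoms by environment: 3× C (D1) → no; 3× C (D3) → no; 1× C (D2) → match; 1× N (D2) → match; 2× O (D1) → no; 1× S (D2) → match.
Summing the matching environments: 1 + 1 + 1 = 3 matching atoms.

3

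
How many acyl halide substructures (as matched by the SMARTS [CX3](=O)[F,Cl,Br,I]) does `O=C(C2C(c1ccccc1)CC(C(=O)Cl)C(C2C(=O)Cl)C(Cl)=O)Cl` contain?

4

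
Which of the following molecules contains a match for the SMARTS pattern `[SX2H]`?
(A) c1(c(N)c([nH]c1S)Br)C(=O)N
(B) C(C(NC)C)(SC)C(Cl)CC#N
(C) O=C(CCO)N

[SX2H] describes an aliphatic sulfur with two connections, one being H (a thiol).
(A) contains a thiol (-SH), which satisfies every atom and bond constraint.
(B) has a methylthio ether (-SCH3) but the sulfur has H0 (bonded to two carbons), not H1.
(C) has a hydroxyl group (-OH) but it is an -OH, not an -SH.
So the answer is (A).

A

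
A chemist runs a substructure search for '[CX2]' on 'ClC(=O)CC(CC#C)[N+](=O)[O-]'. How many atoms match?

Check the 11 heavy atoms by environment: 3× C (X4) → no; 2× C (X2) → match; 1× C (X3) → no; 2× O (X1) → no; 1× Cl (X1) → no; 1× N (charge +1, X3) → no; 1× O (charge -1, X1) → no.
That gives 2 matching atoms.

2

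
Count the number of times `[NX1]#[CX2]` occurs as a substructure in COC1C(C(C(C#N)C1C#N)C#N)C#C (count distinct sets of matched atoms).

3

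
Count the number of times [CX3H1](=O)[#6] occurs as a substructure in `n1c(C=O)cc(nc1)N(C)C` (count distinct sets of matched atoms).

1

[CX3H1](=O)[#6] is the SMARTS for an aldehyde: an sp2 carbon with one H, double-bonded to O and single-bonded to carbon.
Exactly one fragment in the molecule meets all constraints, giving 1 match.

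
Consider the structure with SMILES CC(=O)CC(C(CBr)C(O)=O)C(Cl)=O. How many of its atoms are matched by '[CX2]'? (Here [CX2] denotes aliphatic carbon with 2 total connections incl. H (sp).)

0

The query [CX2] means: C with X2: aliphatic carbon with exactly 2 total connections.
Check the 14 heavy atoms by environment: 5× C (X4) → no; 3× C (X3) → no; 3× O (X1) → no; 1× O (X2) → no; 1× Cl (X1) → no; 1× Br (X1) → no.
No environment satisfies the query, so 0 matching atoms.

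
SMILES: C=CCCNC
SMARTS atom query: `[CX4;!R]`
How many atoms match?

The query [CX4;!R] means: aliphatic carbon with four total connections, not in a ring.
Check the 6 heavy atoms by environment: 3× C (X4, acyclic) → match; 1× N (X3, acyclic) → no; 2× C (X3, acyclic) → no.
That gives 3 matching atoms.

3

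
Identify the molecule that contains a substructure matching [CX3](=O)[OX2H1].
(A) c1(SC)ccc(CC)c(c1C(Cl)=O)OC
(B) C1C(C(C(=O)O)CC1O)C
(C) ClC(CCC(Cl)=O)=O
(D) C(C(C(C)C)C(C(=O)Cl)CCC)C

B

[CX3](=O)[OX2H1] describes an sp2 carbon double-bonded to O and single-bonded to an -OH oxygen (a carboxylic acid).
(A) has an acyl chloride (-C(=O)Cl) but the carbonyl is bonded to Cl, not to an -OH oxygen.
(B) contains a carboxylic acid group (-C(=O)OH), which satisfies every atom and bond constraint.
(C) has an acyl chloride (-C(=O)Cl) but the carbonyl is bonded to Cl, not to an -OH oxygen.
(D) has an acyl chloride (-C(=O)Cl) but the carbonyl is bonded to Cl, not to an -OH oxygen.
So the answer is (B).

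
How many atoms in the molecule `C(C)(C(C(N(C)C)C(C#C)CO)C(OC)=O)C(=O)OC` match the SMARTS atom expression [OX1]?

2

The query [OX1] means: aliphatic oxygen with one total connection — typically a carbonyl =O or an oxide.
Check the 20 heavy atoms by environment: 10× C (X4) → no; 1× N (X3) → no; 2× C (X3) → no; 2× O (X1) → match; 3× O (X2) → no; 2× C (X2) → no.
That gives 2 matching atoms.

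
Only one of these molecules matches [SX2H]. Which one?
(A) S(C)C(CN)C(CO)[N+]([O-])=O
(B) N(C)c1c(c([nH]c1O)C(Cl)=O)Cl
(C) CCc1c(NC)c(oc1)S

C

[SX2H] describes an aliphatic sulfur with two connections, one being H (a thiol).
(A) has a methylthio ether (-SCH3) but the sulfur has H0 (bonded to two carbons), not H1.
(B) has a hydroxyl group (-OH) but it is an -OH, not an -SH.
(C) contains a thiol (-SH), which satisfies every atom and bond constraint.
So the answer is (C).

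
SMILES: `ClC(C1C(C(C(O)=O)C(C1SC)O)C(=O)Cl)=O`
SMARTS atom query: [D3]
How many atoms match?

Check the 17 heavy atoms by environment: 8× C (D3) → match; 5× O (D1) → no; 2× Cl (D1) → no; 1× S (D2) → no; 1× C (D1) → no.
That gives 8 matching atoms.

8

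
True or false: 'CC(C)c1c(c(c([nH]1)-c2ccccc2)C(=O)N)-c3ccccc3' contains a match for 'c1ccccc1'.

True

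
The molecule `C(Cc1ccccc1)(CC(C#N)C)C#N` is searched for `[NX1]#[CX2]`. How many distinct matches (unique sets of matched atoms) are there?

2

[NX1]#[CX2] is the SMARTS for a nitrile: a nitrogen triple-bonded to a two-connected carbon.
The molecule carries 2 separate instances of a nitrile (-C#N) meeting every constraint; each maps to a distinct set of atoms, giving 2 matches.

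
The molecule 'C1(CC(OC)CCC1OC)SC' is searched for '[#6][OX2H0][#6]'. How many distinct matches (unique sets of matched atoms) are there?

2

[#6][OX2H0][#6] is the SMARTS for an ether: an aliphatic oxygen bridging two carbons with no H on the oxygen.
The molecule carries 2 separate instances of a methoxy ether (-OCH3) meeting every constraint; each maps to a distinct set of atoms, giving 2 matches.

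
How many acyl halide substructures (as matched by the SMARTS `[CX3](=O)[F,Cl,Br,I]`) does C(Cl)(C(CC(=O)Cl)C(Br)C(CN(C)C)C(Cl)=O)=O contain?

3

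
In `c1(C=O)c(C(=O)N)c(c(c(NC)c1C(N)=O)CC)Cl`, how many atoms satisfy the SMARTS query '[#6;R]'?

The query [#6;R] means: carbon that is part of a ring.
Check the 19 heavy atoms by environment: 6× c (aromatic, in 6-ring) → match; 1× Cl (acyclic) → no; 6× C (acyclic) → no; 3× N (acyclic) → no; 3× O (acyclic) → no.
That gives 6 matching atoms.

6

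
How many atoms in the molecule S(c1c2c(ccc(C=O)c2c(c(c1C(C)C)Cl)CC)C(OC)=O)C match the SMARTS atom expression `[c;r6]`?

The query [c;r6] means: aromatic carbon that belongs to a six-membered ring.
Check the 24 heavy atoms by environment: 10× c (aromatic, in 6-ring) → match; 9× C (acyclic) → no; 3× O (acyclic) → no; 1× Cl (acyclic) → no; 1× S (acyclic) → no.
That gives 10 matching atoms.

10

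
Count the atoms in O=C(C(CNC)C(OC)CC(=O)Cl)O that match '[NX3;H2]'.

0

The query [NX3;H2] means: aliphatic N with 3 total connections, two of them H — an -NH2 nitrogen (amine or amide).
Check the 14 heavy atoms by environment: 2× C (H2, X4) → no; 2× C (H1, X4) → no; 2× C (H0, X3) → no; 2× O (H0, X1) → no; 1× O (H1, X2) → no; 1× N (H1, X3) → no; 2× C (H3, X4) → no; 1× Cl (H0, X1) → no; 1× O (H0, X2) → no.
No environment satisfies the query, so 0 matching atoms.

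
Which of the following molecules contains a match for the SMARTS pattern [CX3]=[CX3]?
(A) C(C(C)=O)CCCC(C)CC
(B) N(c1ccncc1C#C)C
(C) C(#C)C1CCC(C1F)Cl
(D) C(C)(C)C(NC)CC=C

[CX3]=[CX3] describes a non-aromatic C=C double bond between two sp2 carbons (an alkene).
(A) has an ethyl group (-CH2CH3) but its C-C bond is a single bond between CX4 carbons, not CX3=CX3.
(B) has an ethynyl group (-C#CH) but the C-C bond is a triple bond, not a double bond.
(C) has an ethynyl group (-C#CH) but the C-C bond is a triple bond, not a double bond.
(D) contains a vinyl group (-CH=CH2), which satisfies every atom and bond constraint.
So the answer is (D).

D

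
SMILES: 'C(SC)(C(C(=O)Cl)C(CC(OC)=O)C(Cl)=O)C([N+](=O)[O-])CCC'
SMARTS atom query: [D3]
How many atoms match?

8

The query [D3] means: atom with exactly three heavy-atom neighbours.
Check the 23 heavy atoms by environment: 3× C (D2) → no; 7× C (D3) → match; 4× O (D1) → no; 2× Cl (D1) → no; 1× S (D2) → no; 3× C (D1) → no; 1× O (D2) → no; 1× N (charge +1, D3) → match; 1× O (charge -1, D1) → no.
Summing the matching environments: 7 + 1 = 8 matching atoms.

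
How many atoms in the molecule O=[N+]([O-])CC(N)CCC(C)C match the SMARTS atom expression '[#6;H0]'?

0

The query [#6;H0] means: any carbon with no attached hydrogen.
Check the 11 heavy atoms by environment: 3× C (H2) → no; 2× C (H1) → no; 2× C (H3) → no; 1× N (H2) → no; 1× N (charge +1, H0) → no; 1× O (charge -1, H0) → no; 1× O (H0) → no.
No environment satisfies the query, so 0 matching atoms.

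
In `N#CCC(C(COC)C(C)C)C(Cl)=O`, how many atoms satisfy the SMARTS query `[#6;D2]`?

3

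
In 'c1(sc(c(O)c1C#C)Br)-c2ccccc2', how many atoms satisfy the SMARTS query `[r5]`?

5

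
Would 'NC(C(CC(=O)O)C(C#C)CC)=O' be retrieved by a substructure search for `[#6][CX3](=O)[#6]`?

The pattern [#6][CX3](=O)[#6] describes a carbonyl carbon (no H) flanked by two carbons — a ketone.
The closest candidate here is a carboxylic acid group (-C(=O)OH), but one neighbour of the carbonyl carbon is O, not C. No other fragment satisfies the full query, so there is no match.

No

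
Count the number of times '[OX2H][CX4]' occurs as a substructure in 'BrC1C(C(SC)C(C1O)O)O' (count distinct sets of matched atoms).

[OX2H][CX4] is the SMARTS for an aliphatic alcohol: a hydroxyl oxygen bound to an sp3 (X4) carbon.
The molecule carries 3 separate instances of a hydroxyl group (-OH) meeting every constraint; each maps to a distinct set of atoms, giving 3 matches.

3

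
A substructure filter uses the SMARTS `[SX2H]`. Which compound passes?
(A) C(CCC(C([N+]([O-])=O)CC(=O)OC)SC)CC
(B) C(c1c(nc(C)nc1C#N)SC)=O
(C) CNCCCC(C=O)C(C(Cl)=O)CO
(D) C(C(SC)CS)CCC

D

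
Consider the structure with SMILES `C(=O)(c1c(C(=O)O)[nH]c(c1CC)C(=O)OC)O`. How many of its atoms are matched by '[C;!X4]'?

The query [C;!X4] means: aliphatic carbon that does not have four total connections.
Check the 17 heavy atoms by environment: 1× n (aromatic, X3) → no; 4× c (aromatic, X3) → no; 3× C (X3) → match; 3× O (X1) → no; 3× O (X2) → no; 3× C (X4) → no.
That gives 3 matching atoms.

3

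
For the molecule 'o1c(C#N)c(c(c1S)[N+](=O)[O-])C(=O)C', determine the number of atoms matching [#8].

The query [#8] means: #8 matches any oxygen atom.
Check the 14 heavy atoms by environment: 1× o (aromatic) → match; 4× c (aromatic) → no; 3× C → no; 1× N → no; 1× N (charge +1) → no; 1× O (charge -1) → match; 2× O → match; 1× S → no.
Summing the matching environments: 1 + 1 + 2 = 4 matching atoms.

4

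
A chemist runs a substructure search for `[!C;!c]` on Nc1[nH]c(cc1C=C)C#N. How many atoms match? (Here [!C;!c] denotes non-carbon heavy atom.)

The query [!C;!c] means: neither aliphatic nor aromatic carbon — same as [!#6].
Check the 10 heavy atoms by environment: 1× n (aromatic) → match; 4× c (aromatic) → no; 2× N → match; 3× C → no.
Summing the matching environments: 1 + 2 = 3 matching atoms.

3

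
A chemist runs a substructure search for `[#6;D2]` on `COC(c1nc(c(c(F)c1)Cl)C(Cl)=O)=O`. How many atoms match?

The query [#6;D2] means: any carbon bonded to exactly two heavy atoms.
Check the 15 heavy atoms by environment: 1× n (aromatic, D2) → no; 4× c (aromatic, D3) → no; 1× c (aromatic, D2) → match; 2× C (D3) → no; 2× O (D1) → no; 2× Cl (D1) → no; 1× F (D1) → no; 1× O (D2) → no; 1× C (D1) → no.
That gives 1 matching atom.

1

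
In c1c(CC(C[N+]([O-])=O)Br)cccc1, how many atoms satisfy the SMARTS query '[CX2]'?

The query [CX2] means: C with X2: aliphatic carbon with exactly 2 total connections.
Check the 13 heavy atoms by environment: 3× C (X4) → no; 1× Br (X1) → no; 6× c (aromatic, X3) → no; 1× N (charge +1, X3) → no; 1× O (charge -1, X1) → no; 1× O (X1) → no.
No environment satisfies the query, so 0 matching atoms.

0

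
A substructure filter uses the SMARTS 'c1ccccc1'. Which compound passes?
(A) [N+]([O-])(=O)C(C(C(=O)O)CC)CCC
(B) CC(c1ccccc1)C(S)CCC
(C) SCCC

B

c1ccccc1 describes six aromatic carbons in a ring (a benzene ring).
(A) has a methyl group (-CH3) but no six-membered all-carbon aromatic ring is present.
(B) contains a phenyl ring, which satisfies every atom and bond constraint.
(C) has a methyl group (-CH3) but no six-membered all-carbon aromatic ring is present.
So the answer is (B).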